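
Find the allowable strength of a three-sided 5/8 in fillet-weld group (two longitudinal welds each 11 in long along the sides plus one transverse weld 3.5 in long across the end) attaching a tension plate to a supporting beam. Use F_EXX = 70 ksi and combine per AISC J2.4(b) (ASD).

t_e = 0.707 × 0.625 = 0.4419 in.
R_nwl = 0.6 × 70 × 0.4419 × 22 = 408.3 kip (longitudinal, 2 welds).
R_nwt = 0.6 × 70 × 0.4419 × 3.5 = 64.96 kip (transverse, base value).
(i) R_nwl + R_nwt = 473.2 kip; (ii) 0.85 R_nwl + 1.5 R_nwt = 444.5 kip.
R_n = max = 473.2 kip [governs: (i)]; R_n/Ω = 236.6 kip.

R_n/Ω ≈ 237 kip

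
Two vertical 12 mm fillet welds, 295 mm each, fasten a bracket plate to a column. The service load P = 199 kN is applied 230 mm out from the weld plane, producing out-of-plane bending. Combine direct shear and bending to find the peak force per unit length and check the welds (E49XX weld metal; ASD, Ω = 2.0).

E49XX → F_EXX = 490 MPa.
L_w = 2 × 295 = 590 mm; section modulus (unit throat) S = 2 × L²/6 = 29010 mm².
Direct shear f_v = P/L_w = 199×10³/590 = 337.3 N/mm.
Moment M = P × e = 199×10³ × 230 = 45770000 N·mm; bending f_b = M/S = 1578 N/mm.
f_max = √(f_v² + f_b²) = √(337.3² + 1578²) = 1613 N/mm.
r_n/Ω = (1/2.0) × 0.6 × 490 × (0.707 × 12) = 1247 N/mm → NOT adequate.

f_max ≈ 1610 N/mm; NOT adequate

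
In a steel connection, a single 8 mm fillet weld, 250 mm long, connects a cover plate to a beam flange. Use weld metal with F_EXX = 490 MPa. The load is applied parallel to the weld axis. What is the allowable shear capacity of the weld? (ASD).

Effective throat t_e = 0.707 × 8 = 5.656 mm.
Total length L = 250 mm; A_we = 5.656 × 250 = 1414 mm².
F_nw = 0.6 F_EXX = 0.6 × 490 = 294 MPa.
R_n = 294 × 1414 × 10⁻³ = 415.7 kN; R_n/Ω = 415.7/2.0 = 207.9 kN.

R_n/Ω ≈ 208 kN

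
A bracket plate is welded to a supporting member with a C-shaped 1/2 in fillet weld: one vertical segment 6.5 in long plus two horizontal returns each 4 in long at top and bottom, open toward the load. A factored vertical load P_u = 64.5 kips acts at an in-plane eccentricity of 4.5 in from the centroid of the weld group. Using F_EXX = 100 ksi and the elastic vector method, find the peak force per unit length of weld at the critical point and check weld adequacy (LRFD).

f_max ≈ 12.9 kip/in; adequate

Total weld length L_w = 14.5 in. Treat welds as unit-width lines.
Centroid: x̄ = 2×4×2 / 14.5 = 1.103 in from the vertical weld.
Polar moment about centroid: J = I_x + I_y = [6.5³/12 + 2×4×3.25²] + [6.5×1.103² + 2(4³/12 + 4×0.8966²)] = 132.4 in³.
Direct shear f_v = P/L_w = 64.5 / 14.5 = 4.448 kip/in (vertical).
Torsion M = P·e = 64.5 × 4.5 = 290.25 kip·in.
Critical point at (x, y) = (2.897, 3.25) from centroid. f_tx = M·y/J = 7.125 kip/in; f_ty = M·x/J = 6.35 kip/in.
Resultant f_max = √[f_tx² + (f_v + f_ty)²] = √[7.125² + (4.448 + 6.35)²] = 12.94 kip/in.
Capacity per unit length: φr_n = 0.75 × 0.6 × 100 × (0.707 × 0.5) = 15.91 kip/in.
12.94 ≤ 15.91 → adequate.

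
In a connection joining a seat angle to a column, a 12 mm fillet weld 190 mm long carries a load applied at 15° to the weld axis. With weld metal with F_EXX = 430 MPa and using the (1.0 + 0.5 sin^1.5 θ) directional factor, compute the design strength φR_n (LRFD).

φR_n ≈ 332 kN

t_e = 0.707 × 12 = 8.484 mm; A_we = 8.484 × 190 = 1612 mm².
Directional factor: 1.0 + 0.5 sin^1.5(15°) = 1.066.
F_nw = 0.6 × 430 × 1.066 = 275 MPa.
φR_n = 0.75 × 275 × 1612 × 10⁻³ = 332.4 kN.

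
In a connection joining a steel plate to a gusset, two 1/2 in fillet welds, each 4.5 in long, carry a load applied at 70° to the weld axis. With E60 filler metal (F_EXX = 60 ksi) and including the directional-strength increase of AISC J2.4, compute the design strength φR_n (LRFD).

t_e = 0.707 × 0.5 = 0.3535 in; A_we = 0.3535 × 9 = 3.181 in².
Directional factor: 1.0 + 0.5 sin^1.5(70°) = 1.455.
F_nw = 0.6 × 60 × 1.455 = 52.4 ksi.
φR_n = 0.75 × 52.4 × 3.181 = 125 kip.

φR_n ≈ 125 kip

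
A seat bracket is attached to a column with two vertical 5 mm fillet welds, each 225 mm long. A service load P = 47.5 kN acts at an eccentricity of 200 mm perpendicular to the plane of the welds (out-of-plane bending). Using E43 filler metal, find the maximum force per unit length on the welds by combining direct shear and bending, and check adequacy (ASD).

E43XX → F_EXX = 430 MPa.
L_w = 2 × 225 = 450 mm; section modulus (unit throat) S = 2 × L²/6 = 16880 mm².
Direct shear f_v = P/L_w = 47.5×10³/450 = 105.6 N/mm.
Moment M = P × e = 47.5×10³ × 200 = 9500000 N·mm; bending f_b = M/S = 563 N/mm.
f_max = √(f_v² + f_b²) = √(105.6² + 563²) = 572.8 N/mm.
r_n/Ω = (1/2.0) × 0.6 × 430 × (0.707 × 5) = 456 N/mm → NOT adequate.

f_max ≈ 573 N/mm; NOT adequate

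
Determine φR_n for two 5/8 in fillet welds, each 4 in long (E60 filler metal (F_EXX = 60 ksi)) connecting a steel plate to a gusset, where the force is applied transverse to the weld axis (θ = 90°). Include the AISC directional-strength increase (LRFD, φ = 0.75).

φR_n ≈ 143 kips

t_e = 0.707 × 0.625 = 0.4419 in; A_we = 0.4419 × 8 = 3.535 in².
Directional factor: 1.0 + 0.5 sin^1.5(90°) = 1.5.
F_nw = 0.6 × 60 × 1.5 = 54 ksi.
φR_n = 0.75 × 54 × 3.535 = 143.2 kips.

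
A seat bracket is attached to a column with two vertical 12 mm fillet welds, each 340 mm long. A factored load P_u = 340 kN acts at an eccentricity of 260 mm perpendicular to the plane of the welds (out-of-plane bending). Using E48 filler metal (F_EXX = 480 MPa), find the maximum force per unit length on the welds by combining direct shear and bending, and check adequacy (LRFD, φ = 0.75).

f_max ≈ 2350 N/mm; NOT adequate

L_w = 2 × 340 = 680 mm; section modulus (unit throat) S = 2 × L²/6 = 38530 mm².
Direct shear f_v = P/L_w = 340×10³/680 = 500 N/mm.
Moment M = P × e = 340×10³ × 260 = 88400000 N·mm; bending f_b = M/S = 2294 N/mm.
f_max = √(f_v² + f_b²) = √(500² + 2294²) = 2348 N/mm.
φr_n = 0.75 × 0.6 × 480 × (0.707 × 12) = 1833 N/mm → NOT adequate.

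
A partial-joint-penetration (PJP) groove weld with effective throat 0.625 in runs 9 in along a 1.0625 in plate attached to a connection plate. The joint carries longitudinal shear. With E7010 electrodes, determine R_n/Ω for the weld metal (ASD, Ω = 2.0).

E70XX → F_EXX = 70 ksi.
Effective throat (given) t_e = 0.625 in.
A_we = 0.625 × 9 = 5.625 in².
F_nw = 0.6 F_EXX = 42 ksi.
R_n/Ω = (42 × 5.625) / 2.0 = 118.1 kips.

R_n/Ω ≈ 118 kips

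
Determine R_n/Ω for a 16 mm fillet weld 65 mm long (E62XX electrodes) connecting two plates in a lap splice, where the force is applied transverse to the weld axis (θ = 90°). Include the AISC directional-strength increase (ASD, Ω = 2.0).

E62XX → F_EXX = 620 MPa.
t_e = 0.707 × 16 = 11.31 mm; A_we = 11.31 × 65 = 735.3 mm².
Directional factor: 1.0 + 0.5 sin^1.5(90°) = 1.5.
F_nw = 0.6 × 620 × 1.5 = 558 MPa.
R_n/Ω = (558 × 735.3) / 2.0 × 10⁻³ = 205.1 kN.

R_n/Ω ≈ 205 kN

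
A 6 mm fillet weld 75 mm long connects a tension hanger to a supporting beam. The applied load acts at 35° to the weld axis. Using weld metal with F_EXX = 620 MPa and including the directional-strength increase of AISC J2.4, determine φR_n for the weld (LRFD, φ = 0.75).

φR_n ≈ 108 kN

t_e = 0.707 × 6 = 4.242 mm; A_we = 4.242 × 75 = 318.1 mm².
Directional factor: 1.0 + 0.5 sin^1.5(35°) = 1.217.
F_nw = 0.6 × 620 × 1.217 = 452.8 MPa.
φR_n = 0.75 × 452.8 × 318.1 × 10⁻³ = 108 kN.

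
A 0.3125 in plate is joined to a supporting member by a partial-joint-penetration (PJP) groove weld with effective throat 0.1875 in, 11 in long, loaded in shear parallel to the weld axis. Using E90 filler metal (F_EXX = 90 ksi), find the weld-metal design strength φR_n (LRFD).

Effective throat (given) t_e = 0.1875 in.
A_we = 0.1875 × 11 = 2.062 in².
F_nw = 0.6 F_EXX = 54 ksi.
φR_n = 0.75 × 54 × 2.062 = 83.53 kips.

φR_n ≈ 83.5 kips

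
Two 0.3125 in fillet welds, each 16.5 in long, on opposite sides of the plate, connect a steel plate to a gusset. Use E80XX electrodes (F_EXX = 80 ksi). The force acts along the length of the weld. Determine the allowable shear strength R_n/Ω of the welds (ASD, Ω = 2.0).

Effective throat t_e = 0.707 × 0.3125 = 0.2209 in.
Total length L = 33 in; A_we = 0.2209 × 33 = 7.291 in².
F_nw = 0.6 F_EXX = 0.6 × 80 = 48 ksi.
R_n = 48 × 7.291 = 350 kip; R_n/Ω = 350/2.0 = 175 kip.

R_n/Ω ≈ 175 kip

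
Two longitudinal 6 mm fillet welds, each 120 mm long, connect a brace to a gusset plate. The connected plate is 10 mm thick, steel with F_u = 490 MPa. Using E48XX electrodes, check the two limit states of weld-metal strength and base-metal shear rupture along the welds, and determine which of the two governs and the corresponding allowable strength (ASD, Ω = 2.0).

E48XX → F_EXX = 480 MPa.
t_e = 0.707 × 6 = 4.242 mm; L = 240 mm.
Weld metal: R_n/Ω = (1/2.0) × 0.6 × 480 × 4.242 × 240 × 10⁻³ = 146.6 kN.
Base metal (shear rupture): R_n/Ω = (1/2.0) × 0.6 × 490 × 10 × 240 × 10⁻³ = 352.8 kN.
Governing: weld metal.

R_n/Ω ≈ 147 kN (weld metal governs)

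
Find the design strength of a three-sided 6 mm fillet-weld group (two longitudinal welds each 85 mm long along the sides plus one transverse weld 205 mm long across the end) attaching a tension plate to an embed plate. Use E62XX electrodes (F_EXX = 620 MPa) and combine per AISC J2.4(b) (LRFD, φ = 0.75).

t_e = 0.707 × 6 = 4.242 mm.
R_nwl = 0.6 × 620 × 4.242 × 170 × 10⁻³ = 268.3 kN (longitudinal, 2 welds).
R_nwt = 0.6 × 620 × 4.242 × 205 × 10⁻³ = 323.5 kN (transverse, base value).
(i) R_nwl + R_nwt = 591.8 kN; (ii) 0.85 R_nwl + 1.5 R_nwt = 713.3 kN.
R_n = max = 713.3 kN [governs: (ii)]; φR_n = 535 kN.

φR_n ≈ 535 kN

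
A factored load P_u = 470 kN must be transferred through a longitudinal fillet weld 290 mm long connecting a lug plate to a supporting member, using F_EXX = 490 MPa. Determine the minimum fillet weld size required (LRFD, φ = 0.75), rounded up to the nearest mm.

w = 11 mm

Total weld length L = 290 mm.
Required throat t_e = P_u / (φ × 0.6 F_EXX × L) = 470 / (0.75 × 0.6 × 490 × 290 × 10⁻³) = 7.35 mm.
Required leg w = t_e / 0.707 = 10.4 mm → use 11 mm.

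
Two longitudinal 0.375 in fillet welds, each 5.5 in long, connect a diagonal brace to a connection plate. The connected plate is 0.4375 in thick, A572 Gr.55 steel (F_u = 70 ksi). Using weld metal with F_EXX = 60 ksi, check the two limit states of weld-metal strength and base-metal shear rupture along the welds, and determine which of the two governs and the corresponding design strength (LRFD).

t_e = 0.707 × 0.375 = 0.2651 in; L = 11 in.
Weld metal: φR_n = 0.75 × 0.6 × 60 × 0.2651 × 11 = 78.74 kip.
Base metal (shear rupture): φR_n = 0.75 × 0.6 × 70 × 0.4375 × 11 = 151.6 kip.
Governing: weld metal.

φR_n ≈ 78.7 kip (weld metal governs)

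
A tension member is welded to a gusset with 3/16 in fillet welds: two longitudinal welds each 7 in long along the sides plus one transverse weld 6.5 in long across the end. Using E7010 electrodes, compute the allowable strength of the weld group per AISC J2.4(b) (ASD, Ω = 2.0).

R_n/Ω ≈ 60.3 kip

E70XX → F_EXX = 70 ksi.
t_e = 0.707 × 0.1875 = 0.1326 in.
R_nwl = 0.6 × 70 × 0.1326 × 14 = 77.95 kip (longitudinal, 2 welds).
R_nwt = 0.6 × 70 × 0.1326 × 6.5 = 36.19 kip (transverse, base value).
(i) R_nwl + R_nwt = 114.1 kip; (ii) 0.85 R_nwl + 1.5 R_nwt = 120.5 kip.
R_n = max = 120.5 kip [governs: (ii)]; R_n/Ω = 60.27 kip.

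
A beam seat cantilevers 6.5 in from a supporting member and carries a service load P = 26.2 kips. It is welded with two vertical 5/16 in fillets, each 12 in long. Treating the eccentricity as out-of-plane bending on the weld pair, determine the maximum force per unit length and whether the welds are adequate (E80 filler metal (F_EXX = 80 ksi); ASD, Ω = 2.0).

L_w = 2 × 12 = 24 in; section modulus (unit throat) S = 2 × L²/6 = 48 in².
Direct shear f_v = P/L_w = 26.2/24 = 1.092 kip/in.
Moment M = P × e = 26.2 × 6.5 = 170.3 kip·in; bending f_b = M/S = 3.548 kip/in.
f_max = √(f_v² + f_b²) = √(1.092² + 3.548²) = 3.712 kip/in.
r_n/Ω = (1/2.0) × 0.6 × 80 × (0.707 × 0.3125) = 5.302 kip/in → adequate.

f_max ≈ 3.71 kip/in; adequate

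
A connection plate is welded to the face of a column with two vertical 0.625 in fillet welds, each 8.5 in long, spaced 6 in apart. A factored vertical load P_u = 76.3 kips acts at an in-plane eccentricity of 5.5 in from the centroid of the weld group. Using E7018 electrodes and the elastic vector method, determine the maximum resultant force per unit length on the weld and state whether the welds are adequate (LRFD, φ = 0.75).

E70XX → F_EXX = 70 ksi.
Total weld length L_w = 17 in. Treat welds as unit-width lines.
Polar moment about centroid: J = 2[d³/12 + d(b/2)²] = 2[8.5³/12 + 8.5×3²] = 255.4 in³.
Direct shear f_v = P/L_w = 76.3 / 17 = 4.488 kip/in (vertical).
Torsion M = P·e = 76.3 × 5.5 = 419.65 kip·in.
Critical point at (x, y) = (3, 4.25) from centroid. f_tx = M·y/J = 6.984 kip/in; f_ty = M·x/J = 4.93 kip/in.
Resultant f_max = √[f_tx² + (f_v + f_ty)²] = √[6.984² + (4.488 + 4.93)²] = 11.73 kip/in.
Capacity per unit length: φr_n = 0.75 × 0.6 × 70 × (0.707 × 0.625) = 13.92 kip/in.
11.73 ≤ 13.92 → adequate.

f_max ≈ 11.7 kip/in; adequate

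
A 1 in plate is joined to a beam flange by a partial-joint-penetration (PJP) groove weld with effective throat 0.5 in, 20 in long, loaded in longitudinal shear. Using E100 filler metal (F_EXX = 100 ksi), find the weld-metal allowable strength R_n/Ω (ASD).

R_n/Ω ≈ 300 kips

Effective throat (given) t_e = 0.5 in.
A_we = 0.5 × 20 = 10 in².
F_nw = 0.6 F_EXX = 60 ksi.
R_n/Ω = (60 × 10) / 2.0 = 300 kips.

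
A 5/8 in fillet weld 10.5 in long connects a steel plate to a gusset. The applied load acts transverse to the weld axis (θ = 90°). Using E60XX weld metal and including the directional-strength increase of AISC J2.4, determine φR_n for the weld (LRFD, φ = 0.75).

E60XX → F_EXX = 60 ksi.
t_e = 0.707 × 0.625 = 0.4419 in; A_we = 0.4419 × 10.5 = 4.64 in².
Directional factor: 1.0 + 0.5 sin^1.5(90°) = 1.5.
F_nw = 0.6 × 60 × 1.5 = 54 ksi.
φR_n = 0.75 × 54 × 4.64 = 187.9 kips.

φR_n ≈ 188 kips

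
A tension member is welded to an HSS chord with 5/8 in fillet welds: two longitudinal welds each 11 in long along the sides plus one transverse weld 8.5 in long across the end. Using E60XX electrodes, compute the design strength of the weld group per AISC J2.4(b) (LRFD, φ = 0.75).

E60XX → F_EXX = 60 ksi.
t_e = 0.707 × 0.625 = 0.4419 in.
R_nwl = 0.6 × 60 × 0.4419 × 22 = 350 kips (longitudinal, 2 welds).
R_nwt = 0.6 × 60 × 0.4419 × 8.5 = 135.2 kips (transverse, base value).
(i) R_nwl + R_nwt = 485.2 kips; (ii) 0.85 R_nwl + 1.5 R_nwt = 500.3 kips.
R_n = max = 500.3 kips [governs: (ii)]; φR_n = 375.2 kips.

φR_n ≈ 375 kips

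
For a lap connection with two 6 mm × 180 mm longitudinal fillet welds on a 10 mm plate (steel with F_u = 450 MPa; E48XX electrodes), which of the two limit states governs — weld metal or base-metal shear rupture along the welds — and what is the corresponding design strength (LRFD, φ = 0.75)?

E48XX → F_EXX = 480 MPa.
t_e = 0.707 × 6 = 4.242 mm; L = 360 mm.
Weld metal: φR_n = 0.75 × 0.6 × 480 × 4.242 × 360 × 10⁻³ = 329.9 kN.
Base metal (shear rupture): φR_n = 0.75 × 0.6 × 450 × 10 × 360 × 10⁻³ = 729 kN.
Governing: weld metal.

φR_n ≈ 330 kN (weld metal governs)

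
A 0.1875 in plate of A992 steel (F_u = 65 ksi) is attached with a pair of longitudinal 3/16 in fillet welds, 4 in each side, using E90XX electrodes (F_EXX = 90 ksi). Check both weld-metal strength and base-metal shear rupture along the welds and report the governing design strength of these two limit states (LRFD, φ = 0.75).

t_e = 0.707 × 0.1875 = 0.1326 in; L = 8 in.
Weld metal: φR_n = 0.75 × 0.6 × 90 × 0.1326 × 8 = 42.95 kip.
Base metal (shear rupture): φR_n = 0.75 × 0.6 × 65 × 0.1875 × 8 = 43.88 kip.
Governing: weld metal.

φR_n ≈ 43 kip (weld metal governs)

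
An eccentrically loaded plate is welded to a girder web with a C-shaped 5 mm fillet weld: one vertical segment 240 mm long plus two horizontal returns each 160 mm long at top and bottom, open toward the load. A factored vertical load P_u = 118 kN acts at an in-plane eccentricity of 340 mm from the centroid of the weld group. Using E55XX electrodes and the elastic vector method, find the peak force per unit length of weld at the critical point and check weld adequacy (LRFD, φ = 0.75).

f_max ≈ 1060 N/mm; NOT adequate

E55XX → F_EXX = 550 MPa.
Total weld length L_w = 560 mm. Treat welds as unit-width lines.
Centroid: x̄ = 2×160×80 / 560 = 45.71 mm from the vertical weld.
Polar moment about centroid: J = I_x + I_y = [240³/12 + 2×160×120²] + [240×45.71² + 2(160³/12 + 160×34.29²)] = 7320000 mm³.
Direct shear f_v = P/L_w = 118×10³ / 560 = 210.7 N/mm (vertical).
Torsion M = P·e = 118×10³ × 340 = 40120000 N·mm.
Critical point at (x, y) = (114.3, 120) from centroid. f_tx = M·y/J = 657.7 N/mm; f_ty = M·x/J = 626.4 N/mm.
Resultant f_max = √[f_tx² + (f_v + f_ty)²] = √[657.7² + (210.7 + 626.4)²] = 1065 N/mm.
Capacity per unit length: φr_n = 0.75 × 0.6 × 550 × (0.707 × 5) = 874.9 N/mm.
1065 > 874.9 → NOT adequate.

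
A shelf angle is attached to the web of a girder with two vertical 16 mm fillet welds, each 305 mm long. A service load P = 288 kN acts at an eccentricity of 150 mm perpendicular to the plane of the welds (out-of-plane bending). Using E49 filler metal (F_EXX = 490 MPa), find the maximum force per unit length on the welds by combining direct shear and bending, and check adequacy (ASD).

L_w = 2 × 305 = 610 mm; section modulus (unit throat) S = 2 × L²/6 = 31010 mm².
Direct shear f_v = P/L_w = 288×10³/610 = 472.1 N/mm.
Moment M = P × e = 288×10³ × 150 = 43200000 N·mm; bending f_b = M/S = 1393 N/mm.
f_max = √(f_v² + f_b²) = √(472.1² + 1393²) = 1471 N/mm.
r_n/Ω = (1/2.0) × 0.6 × 490 × (0.707 × 16) = 1663 N/mm → adequate.

f_max ≈ 1470 N/mm; adequate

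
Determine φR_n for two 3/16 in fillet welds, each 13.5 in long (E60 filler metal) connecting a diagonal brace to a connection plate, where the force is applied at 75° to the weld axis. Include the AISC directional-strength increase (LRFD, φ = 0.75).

φR_n ≈ 143 kips

E60XX → F_EXX = 60 ksi.
t_e = 0.707 × 0.1875 = 0.1326 in; A_we = 0.1326 × 27 = 3.579 in².
Directional factor: 1.0 + 0.5 sin^1.5(75°) = 1.475.
F_nw = 0.6 × 60 × 1.475 = 53.09 ksi.
φR_n = 0.75 × 53.09 × 3.579 = 142.5 kips.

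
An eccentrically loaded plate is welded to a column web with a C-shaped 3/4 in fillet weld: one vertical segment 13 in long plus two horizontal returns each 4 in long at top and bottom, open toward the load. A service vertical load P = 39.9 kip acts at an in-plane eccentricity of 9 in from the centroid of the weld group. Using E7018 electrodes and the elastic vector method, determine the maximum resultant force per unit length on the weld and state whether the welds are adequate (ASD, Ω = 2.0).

f_max ≈ 5.83 kip/in; adequate

E70XX → F_EXX = 70 ksi.
Total weld length L_w = 21 in. Treat welds as unit-width lines.
Centroid: x̄ = 2×4×2 / 21 = 0.7619 in from the vertical weld.
Polar moment about centroid: J = I_x + I_y = [13³/12 + 2×4×6.5²] + [13×0.7619² + 2(4³/12 + 4×1.238²)] = 551.6 in³.
Direct shear f_v = P/L_w = 39.9 / 21 = 1.9 kip/in (vertical).
Torsion M = P·e = 39.9 × 9 = 359.1 kip·in.
Critical point at (x, y) = (3.238, 6.5) from centroid. f_tx = M·y/J = 4.232 kip/in; f_ty = M·x/J = 2.108 kip/in.
Resultant f_max = √[f_tx² + (f_v + f_ty)²] = √[4.232² + (1.9 + 2.108)²] = 5.829 kip/in.
Capacity per unit length: r_n/Ω = (1/2.0) × 0.6 × 70 × (0.707 × 0.75) = 11.14 kip/in.
5.829 ≤ 11.14 → adequate.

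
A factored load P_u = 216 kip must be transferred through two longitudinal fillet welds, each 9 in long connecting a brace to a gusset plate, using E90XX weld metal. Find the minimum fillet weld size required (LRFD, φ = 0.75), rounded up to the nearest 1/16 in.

w = 7/16 in

E90XX → F_EXX = 90 ksi.
Total weld length L = 18 in.
Required throat t_e = P_u / (φ × 0.6 F_EXX × L) = 216 / (0.75 × 0.6 × 90 × 18) = 0.2963 in.
Required leg w = t_e / 0.707 = 0.4191 in → use 7/16 in.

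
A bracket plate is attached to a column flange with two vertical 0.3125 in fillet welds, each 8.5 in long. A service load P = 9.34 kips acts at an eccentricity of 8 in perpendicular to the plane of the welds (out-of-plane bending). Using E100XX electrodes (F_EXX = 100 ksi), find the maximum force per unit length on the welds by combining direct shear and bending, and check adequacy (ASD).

f_max ≈ 3.15 kip/in; adequate

L_w = 2 × 8.5 = 17 in; section modulus (unit throat) S = 2 × L²/6 = 24.08 in².
Direct shear f_v = P/L_w = 9.34/17 = 0.5494 kip/in.
Moment M = P × e = 9.34 × 8 = 74.72 kip·in; bending f_b = M/S = 3.103 kip/in.
f_max = √(f_v² + f_b²) = √(0.5494² + 3.103²) = 3.151 kip/in.
r_n/Ω = (1/2.0) × 0.6 × 100 × (0.707 × 0.3125) = 6.628 kip/in → adequate.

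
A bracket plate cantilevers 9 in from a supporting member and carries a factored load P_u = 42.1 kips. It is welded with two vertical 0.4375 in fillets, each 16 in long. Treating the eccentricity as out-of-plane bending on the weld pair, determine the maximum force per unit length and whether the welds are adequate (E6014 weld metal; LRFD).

E60XX → F_EXX = 60 ksi.
L_w = 2 × 16 = 32 in; section modulus (unit throat) S = 2 × L²/6 = 85.33 in².
Direct shear f_v = P/L_w = 42.1/32 = 1.316 kip/in.
Moment M = P × e = 42.1 × 9 = 378.9 kip·in; bending f_b = M/S = 4.44 kip/in.
f_max = √(f_v² + f_b²) = √(1.316² + 4.44²) = 4.631 kip/in.
φr_n = 0.75 × 0.6 × 60 × (0.707 × 0.4375) = 8.351 kip/in → adequate.

f_max ≈ 4.63 kip/in; adequate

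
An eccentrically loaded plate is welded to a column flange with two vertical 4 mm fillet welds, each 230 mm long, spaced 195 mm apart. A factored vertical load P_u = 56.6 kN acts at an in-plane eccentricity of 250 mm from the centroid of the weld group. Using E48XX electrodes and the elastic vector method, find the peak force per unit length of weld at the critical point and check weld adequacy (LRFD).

E48XX → F_EXX = 480 MPa.
Total weld length L_w = 460 mm. Treat welds as unit-width lines.
Polar moment about centroid: J = 2[d³/12 + d(b/2)²] = 2[230³/12 + 230×97.5²] = 6401000 mm³.
Direct shear f_v = P/L_w = 56.6×10³ / 460 = 123 N/mm (vertical).
Torsion M = P·e = 56.6×10³ × 250 = 14150000 N·mm.
Critical point at (x, y) = (97.5, 115) from centroid. f_tx = M·y/J = 254.2 N/mm; f_ty = M·x/J = 215.5 N/mm.
Resultant f_max = √[f_tx² + (f_v + f_ty)²] = √[254.2² + (123 + 215.5)²] = 423.4 N/mm.
Capacity per unit length: φr_n = 0.75 × 0.6 × 480 × (0.707 × 4) = 610.8 N/mm.
423.4 ≤ 610.8 → adequate.

f_max ≈ 423 N/mm; adequate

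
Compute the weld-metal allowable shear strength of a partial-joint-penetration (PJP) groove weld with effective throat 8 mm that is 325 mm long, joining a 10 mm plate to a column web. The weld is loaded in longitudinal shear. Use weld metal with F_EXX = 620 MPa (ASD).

R_n/Ω ≈ 484 kN

Effective throat (given) t_e = 8 mm.
A_we = 8 × 325 = 2600 mm².
F_nw = 0.6 F_EXX = 372 MPa.
R_n/Ω = (372 × 2600) / 2.0 × 10⁻³ = 483.6 kN.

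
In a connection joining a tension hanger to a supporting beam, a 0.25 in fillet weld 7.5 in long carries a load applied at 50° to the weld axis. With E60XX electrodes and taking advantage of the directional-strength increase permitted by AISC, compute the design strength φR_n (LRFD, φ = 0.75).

E60XX → F_EXX = 60 ksi.
t_e = 0.707 × 0.25 = 0.1767 in; A_we = 0.1767 × 7.5 = 1.326 in².
Directional factor: 1.0 + 0.5 sin^1.5(50°) = 1.335.
F_nw = 0.6 × 60 × 1.335 = 48.07 ksi.
φR_n = 0.75 × 48.07 × 1.326 = 47.79 kips.

φR_n ≈ 47.8 kips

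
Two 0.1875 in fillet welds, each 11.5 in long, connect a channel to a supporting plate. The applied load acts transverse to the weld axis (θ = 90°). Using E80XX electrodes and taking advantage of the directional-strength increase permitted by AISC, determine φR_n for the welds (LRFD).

E80XX → F_EXX = 80 ksi.
t_e = 0.707 × 0.1875 = 0.1326 in; A_we = 0.1326 × 23 = 3.049 in².
Directional factor: 1.0 + 0.5 sin^1.5(90°) = 1.5.
F_nw = 0.6 × 80 × 1.5 = 72 ksi.
φR_n = 0.75 × 72 × 3.049 = 164.6 kip.

φR_n ≈ 165 kip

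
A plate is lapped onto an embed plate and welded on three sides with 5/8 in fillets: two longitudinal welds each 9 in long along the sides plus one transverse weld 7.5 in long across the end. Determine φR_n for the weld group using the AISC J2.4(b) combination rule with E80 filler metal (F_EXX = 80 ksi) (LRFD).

φR_n ≈ 422 kip

t_e = 0.707 × 0.625 = 0.4419 in.
R_nwl = 0.6 × 80 × 0.4419 × 18 = 381.8 kip (longitudinal, 2 welds).
R_nwt = 0.6 × 80 × 0.4419 × 7.5 = 159.1 kip (transverse, base value).
(i) R_nwl + R_nwt = 540.9 kip; (ii) 0.85 R_nwl + 1.5 R_nwt = 563.1 kip.
R_n = max = 563.1 kip [governs: (ii)]; φR_n = 422.3 kip.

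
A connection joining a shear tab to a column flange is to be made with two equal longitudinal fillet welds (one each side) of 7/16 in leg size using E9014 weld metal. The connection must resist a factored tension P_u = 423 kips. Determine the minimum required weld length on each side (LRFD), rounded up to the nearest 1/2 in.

E90XX → F_EXX = 90 ksi.
Throat t_e = 0.707 × 0.4375 = 0.3093 in.
φr_n = 0.75 × 0.6 × 90 × 0.3093 = 12.53 kips/in.
L_req = P_u / φr_n = 423 / 12.53 = 33.77 in total.
Per side: 33.77 / 2 = 16.88 in.
Round up → use L = 17 in on each side.

L = 17 in on each side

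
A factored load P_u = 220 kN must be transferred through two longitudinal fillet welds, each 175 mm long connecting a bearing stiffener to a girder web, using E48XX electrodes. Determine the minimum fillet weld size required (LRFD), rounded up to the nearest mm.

w = 5 mm

E48XX → F_EXX = 480 MPa.
Total weld length L = 350 mm.
Required throat t_e = P_u / (φ × 0.6 F_EXX × L) = 220 / (0.75 × 0.6 × 480 × 350 × 10⁻³) = 2.91 mm.
Required leg w = t_e / 0.707 = 4.116 mm → use 5 mm.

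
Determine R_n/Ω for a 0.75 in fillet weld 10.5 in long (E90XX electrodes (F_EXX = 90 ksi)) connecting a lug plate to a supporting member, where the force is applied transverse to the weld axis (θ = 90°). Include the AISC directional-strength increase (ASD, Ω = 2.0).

t_e = 0.707 × 0.75 = 0.5302 in; A_we = 0.5302 × 10.5 = 5.568 in².
Directional factor: 1.0 + 0.5 sin^1.5(90°) = 1.5.
F_nw = 0.6 × 90 × 1.5 = 81 ksi.
R_n/Ω = (81 × 5.568) / 2.0 = 225.5 kips.

R_n/Ω ≈ 225 kips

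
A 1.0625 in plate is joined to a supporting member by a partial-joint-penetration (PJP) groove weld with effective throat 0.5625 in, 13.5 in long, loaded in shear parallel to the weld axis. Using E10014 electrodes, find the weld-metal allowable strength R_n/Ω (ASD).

E100XX → F_EXX = 100 ksi.
Effective throat (given) t_e = 0.5625 in.
A_we = 0.5625 × 13.5 = 7.594 in².
F_nw = 0.6 F_EXX = 60 ksi.
R_n/Ω = (60 × 7.594) / 2.0 = 227.8 kips.

R_n/Ω ≈ 228 kips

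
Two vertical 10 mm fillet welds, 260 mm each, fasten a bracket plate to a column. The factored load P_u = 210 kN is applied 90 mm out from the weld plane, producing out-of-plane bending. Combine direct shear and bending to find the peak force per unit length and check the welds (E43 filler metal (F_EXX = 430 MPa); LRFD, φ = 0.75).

L_w = 2 × 260 = 520 mm; section modulus (unit throat) S = 2 × L²/6 = 22530 mm².
Direct shear f_v = P/L_w = 210×10³/520 = 403.8 N/mm.
Moment M = P × e = 210×10³ × 90 = 18900000 N·mm; bending f_b = M/S = 838.8 N/mm.
f_max = √(f_v² + f_b²) = √(403.8² + 838.8²) = 930.9 N/mm.
φr_n = 0.75 × 0.6 × 430 × (0.707 × 10) = 1368 N/mm → adequate.

f_max ≈ 931 N/mm; adequate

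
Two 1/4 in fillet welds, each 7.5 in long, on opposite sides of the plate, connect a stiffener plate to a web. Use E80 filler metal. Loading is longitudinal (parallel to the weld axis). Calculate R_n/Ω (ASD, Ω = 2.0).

R_n/Ω ≈ 63.6 kips

E80XX → F_EXX = 80 ksi.
Effective throat t_e = 0.707 × 0.25 = 0.1767 in.
Total length L = 15 in; A_we = 0.1767 × 15 = 2.651 in².
F_nw = 0.6 F_EXX = 0.6 × 80 = 48 ksi.
R_n = 48 × 2.651 = 127.3 kips; R_n/Ω = 127.3/2.0 = 63.63 kips.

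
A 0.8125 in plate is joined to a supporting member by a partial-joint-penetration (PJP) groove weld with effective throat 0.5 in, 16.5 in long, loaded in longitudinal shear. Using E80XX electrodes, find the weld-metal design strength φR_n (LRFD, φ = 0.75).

E80XX → F_EXX = 80 ksi.
Effective throat (given) t_e = 0.5 in.
A_we = 0.5 × 16.5 = 8.25 in².
F_nw = 0.6 F_EXX = 48 ksi.
φR_n = 0.75 × 48 × 8.25 = 297 kip.

φR_n ≈ 297 kip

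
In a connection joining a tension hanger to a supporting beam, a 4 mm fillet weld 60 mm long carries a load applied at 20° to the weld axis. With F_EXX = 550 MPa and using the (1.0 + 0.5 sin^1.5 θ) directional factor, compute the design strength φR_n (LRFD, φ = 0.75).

t_e = 0.707 × 4 = 2.828 mm; A_we = 2.828 × 60 = 169.7 mm².
Directional factor: 1.0 + 0.5 sin^1.5(20°) = 1.1.
F_nw = 0.6 × 550 × 1.1 = 363 MPa.
φR_n = 0.75 × 363 × 169.7 × 10⁻³ = 46.2 kN.

φR_n ≈ 46.2 kN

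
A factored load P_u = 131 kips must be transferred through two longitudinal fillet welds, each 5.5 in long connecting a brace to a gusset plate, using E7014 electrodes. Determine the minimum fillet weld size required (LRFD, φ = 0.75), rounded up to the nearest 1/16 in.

E70XX → F_EXX = 70 ksi.
Total weld length L = 11 in.
Required throat t_e = P_u / (φ × 0.6 F_EXX × L) = 131 / (0.75 × 0.6 × 70 × 11) = 0.3781 in.
Required leg w = t_e / 0.707 = 0.5347 in → use 9/16 in.

w = 9/16 in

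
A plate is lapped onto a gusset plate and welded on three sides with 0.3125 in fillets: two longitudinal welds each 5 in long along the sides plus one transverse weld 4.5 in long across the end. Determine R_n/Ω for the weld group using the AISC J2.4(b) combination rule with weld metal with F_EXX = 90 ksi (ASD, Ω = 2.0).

R_n/Ω ≈ 91 kips

t_e = 0.707 × 0.3125 = 0.2209 in.
R_nwl = 0.6 × 90 × 0.2209 × 10 = 119.3 kips (longitudinal, 2 welds).
R_nwt = 0.6 × 90 × 0.2209 × 4.5 = 53.69 kips (transverse, base value).
(i) R_nwl + R_nwt = 173 kips; (ii) 0.85 R_nwl + 1.5 R_nwt = 181.9 kips.
R_n = max = 181.9 kips [governs: (ii)]; R_n/Ω = 90.97 kips.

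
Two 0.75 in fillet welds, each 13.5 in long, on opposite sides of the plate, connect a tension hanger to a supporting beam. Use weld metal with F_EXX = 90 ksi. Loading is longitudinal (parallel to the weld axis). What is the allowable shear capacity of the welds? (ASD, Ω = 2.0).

Effective throat t_e = 0.707 × 0.75 = 0.5302 in.
Total length L = 27 in; A_we = 0.5302 × 27 = 14.32 in².
F_nw = 0.6 F_EXX = 0.6 × 90 = 54 ksi.
R_n = 54 × 14.32 = 773.1 kips; R_n/Ω = 773.1/2.0 = 386.6 kips.

R_n/Ω ≈ 387 kips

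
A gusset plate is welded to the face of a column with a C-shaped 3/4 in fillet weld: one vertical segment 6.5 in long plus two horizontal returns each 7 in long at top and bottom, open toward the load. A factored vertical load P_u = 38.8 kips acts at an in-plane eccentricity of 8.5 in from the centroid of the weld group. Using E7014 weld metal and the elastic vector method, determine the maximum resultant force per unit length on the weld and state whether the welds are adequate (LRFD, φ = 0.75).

E70XX → F_EXX = 70 ksi.
Total weld length L_w = 20.5 in. Treat welds as unit-width lines.
Centroid: x̄ = 2×7×3.5 / 20.5 = 2.39 in from the vertical weld.
Polar moment about centroid: J = I_x + I_y = [6.5³/12 + 2×7×3.25²] + [6.5×2.39² + 2(7³/12 + 7×1.11²)] = 282.3 in³.
Direct shear f_v = P/L_w = 38.8 / 20.5 = 1.893 kip/in (vertical).
Torsion M = P·e = 38.8 × 8.5 = 329.8 kip·in.
Critical point at (x, y) = (4.61, 3.25) from centroid. f_tx = M·y/J = 3.797 kip/in; f_ty = M·x/J = 5.385 kip/in.
Resultant f_max = √[f_tx² + (f_v + f_ty)²] = √[3.797² + (1.893 + 5.385)²] = 8.209 kip/in.
Capacity per unit length: φr_n = 0.75 × 0.6 × 70 × (0.707 × 0.75) = 16.7 kip/in.
8.209 ≤ 16.7 → adequate.

f_max ≈ 8.21 kip/in; adequate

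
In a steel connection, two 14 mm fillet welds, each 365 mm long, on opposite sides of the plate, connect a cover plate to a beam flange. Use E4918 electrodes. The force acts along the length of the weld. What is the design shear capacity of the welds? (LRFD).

φR_n ≈ 1590 kN

E49XX → F_EXX = 490 MPa.
Effective throat t_e = 0.707 × 14 = 9.898 mm.
Total length L = 730 mm; A_we = 9.898 × 730 = 7226 mm².
F_nw = 0.6 F_EXX = 0.6 × 490 = 294 MPa.
φR_n = 0.75 × 294 × 7226 × 10⁻³ = 1593 kN.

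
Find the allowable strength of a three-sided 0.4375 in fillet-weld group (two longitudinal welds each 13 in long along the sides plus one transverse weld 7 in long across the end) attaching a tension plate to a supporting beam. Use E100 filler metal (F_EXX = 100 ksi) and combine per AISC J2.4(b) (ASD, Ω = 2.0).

R_n/Ω ≈ 306 kips

t_e = 0.707 × 0.4375 = 0.3093 in.
R_nwl = 0.6 × 100 × 0.3093 × 26 = 482.5 kips (longitudinal, 2 welds).
R_nwt = 0.6 × 100 × 0.3093 × 7 = 129.9 kips (transverse, base value).
(i) R_nwl + R_nwt = 612.4 kips; (ii) 0.85 R_nwl + 1.5 R_nwt = 605 kips.
R_n = max = 612.4 kips [governs: (i)]; R_n/Ω = 306.2 kips.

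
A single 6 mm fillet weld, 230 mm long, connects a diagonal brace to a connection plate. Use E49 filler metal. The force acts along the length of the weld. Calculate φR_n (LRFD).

φR_n ≈ 215 kN

E49XX → F_EXX = 490 MPa.
Effective throat t_e = 0.707 × 6 = 4.242 mm.
Total length L = 230 mm; A_we = 4.242 × 230 = 975.7 mm².
F_nw = 0.6 F_EXX = 0.6 × 490 = 294 MPa.
φR_n = 0.75 × 294 × 975.7 × 10⁻³ = 215.1 kN.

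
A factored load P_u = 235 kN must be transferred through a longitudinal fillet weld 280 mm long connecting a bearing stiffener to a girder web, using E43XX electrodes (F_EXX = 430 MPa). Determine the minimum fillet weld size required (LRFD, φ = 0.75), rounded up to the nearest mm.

Total weld length L = 280 mm.
Required throat t_e = P_u / (φ × 0.6 F_EXX × L) = 235 / (0.75 × 0.6 × 430 × 280 × 10⁻³) = 4.337 mm.
Required leg w = t_e / 0.707 = 6.135 mm → use 7 mm.

w = 7 mm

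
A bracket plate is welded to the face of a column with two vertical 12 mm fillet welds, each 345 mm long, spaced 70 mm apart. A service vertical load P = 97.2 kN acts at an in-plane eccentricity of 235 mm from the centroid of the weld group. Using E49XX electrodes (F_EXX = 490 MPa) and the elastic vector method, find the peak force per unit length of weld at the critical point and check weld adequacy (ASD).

Total weld length L_w = 690 mm. Treat welds as unit-width lines.
Polar moment about centroid: J = 2[d³/12 + d(b/2)²] = 2[345³/12 + 345×35²] = 7689000 mm³.
Direct shear f_v = P/L_w = 97.2×10³ / 690 = 140.9 N/mm (vertical).
Torsion M = P·e = 97.2×10³ × 235 = 22842000 N·mm.
Critical point at (x, y) = (35, 172.5) from centroid. f_tx = M·y/J = 512.4 N/mm; f_ty = M·x/J = 104 N/mm.
Resultant f_max = √[f_tx² + (f_v + f_ty)²] = √[512.4² + (140.9 + 104)²] = 567.9 N/mm.
Capacity per unit length: r_n/Ω = (1/2.0) × 0.6 × 490 × (0.707 × 12) = 1247 N/mm.
567.9 ≤ 1247 → adequate.

f_max ≈ 568 N/mm; adequate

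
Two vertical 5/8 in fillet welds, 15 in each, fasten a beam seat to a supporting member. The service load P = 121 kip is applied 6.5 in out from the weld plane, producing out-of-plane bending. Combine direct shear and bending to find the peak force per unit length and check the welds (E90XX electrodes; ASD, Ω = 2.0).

E90XX → F_EXX = 90 ksi.
L_w = 2 × 15 = 30 in; section modulus (unit throat) S = 2 × L²/6 = 75 in².
Direct shear f_v = P/L_w = 121/30 = 4.033 kip/in.
Moment M = P × e = 121 × 6.5 = 786.5 kip·in; bending f_b = M/S = 10.49 kip/in.
f_max = √(f_v² + f_b²) = √(4.033² + 10.49²) = 11.24 kip/in.
r_n/Ω = (1/2.0) × 0.6 × 90 × (0.707 × 0.625) = 11.93 kip/in → adequate.

f_max ≈ 11.2 kip/in; adequate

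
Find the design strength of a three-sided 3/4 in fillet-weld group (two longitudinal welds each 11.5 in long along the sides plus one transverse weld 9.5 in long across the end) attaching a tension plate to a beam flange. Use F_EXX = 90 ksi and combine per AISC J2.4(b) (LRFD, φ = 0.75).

t_e = 0.707 × 0.75 = 0.5302 in.
R_nwl = 0.6 × 90 × 0.5302 × 23 = 658.6 kip (longitudinal, 2 welds).
R_nwt = 0.6 × 90 × 0.5302 × 9.5 = 272 kip (transverse, base value).
(i) R_nwl + R_nwt = 930.6 kip; (ii) 0.85 R_nwl + 1.5 R_nwt = 967.8 kip.
R_n = max = 967.8 kip [governs: (ii)]; φR_n = 725.9 kip.

φR_n ≈ 726 kip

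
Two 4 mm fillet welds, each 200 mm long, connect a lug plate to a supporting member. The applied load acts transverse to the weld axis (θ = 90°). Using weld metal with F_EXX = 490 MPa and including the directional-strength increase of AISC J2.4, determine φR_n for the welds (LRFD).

t_e = 0.707 × 4 = 2.828 mm; A_we = 2.828 × 400 = 1131 mm².
Directional factor: 1.0 + 0.5 sin^1.5(90°) = 1.5.
F_nw = 0.6 × 490 × 1.5 = 441 MPa.
φR_n = 0.75 × 441 × 1131 × 10⁻³ = 374.1 kN.

φR_n ≈ 374 kN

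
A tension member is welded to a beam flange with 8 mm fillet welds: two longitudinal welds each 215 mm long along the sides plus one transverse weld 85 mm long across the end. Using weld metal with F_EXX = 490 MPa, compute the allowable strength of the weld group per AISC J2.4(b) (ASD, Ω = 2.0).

R_n/Ω ≈ 428 kN

t_e = 0.707 × 8 = 5.656 mm.
R_nwl = 0.6 × 490 × 5.656 × 430 × 10⁻³ = 715 kN (longitudinal, 2 welds).
R_nwt = 0.6 × 490 × 5.656 × 85 × 10⁻³ = 141.3 kN (transverse, base value).
(i) R_nwl + R_nwt = 856.4 kN; (ii) 0.85 R_nwl + 1.5 R_nwt = 819.8 kN.
R_n = max = 856.4 kN [governs: (i)]; R_n/Ω = 428.2 kN.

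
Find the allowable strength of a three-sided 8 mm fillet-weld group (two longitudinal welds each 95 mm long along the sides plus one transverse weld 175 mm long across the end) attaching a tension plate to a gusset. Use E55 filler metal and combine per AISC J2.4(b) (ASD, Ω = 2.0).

E55XX → F_EXX = 550 MPa.
t_e = 0.707 × 8 = 5.656 mm.
R_nwl = 0.6 × 550 × 5.656 × 190 × 10⁻³ = 354.6 kN (longitudinal, 2 welds).
R_nwt = 0.6 × 550 × 5.656 × 175 × 10⁻³ = 326.6 kN (transverse, base value).
(i) R_nwl + R_nwt = 681.3 kN; (ii) 0.85 R_nwl + 1.5 R_nwt = 791.4 kN.
R_n = max = 791.4 kN [governs: (ii)]; R_n/Ω = 395.7 kN.

R_n/Ω ≈ 396 kN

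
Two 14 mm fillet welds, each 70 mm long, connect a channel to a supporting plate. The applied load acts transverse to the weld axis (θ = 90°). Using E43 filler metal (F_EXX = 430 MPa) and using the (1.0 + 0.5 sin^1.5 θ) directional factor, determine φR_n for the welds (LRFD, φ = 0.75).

φR_n ≈ 402 kN

t_e = 0.707 × 14 = 9.898 mm; A_we = 9.898 × 140 = 1386 mm².
Directional factor: 1.0 + 0.5 sin^1.5(90°) = 1.5.
F_nw = 0.6 × 430 × 1.5 = 387 MPa.
φR_n = 0.75 × 387 × 1386 × 10⁻³ = 402.2 kN.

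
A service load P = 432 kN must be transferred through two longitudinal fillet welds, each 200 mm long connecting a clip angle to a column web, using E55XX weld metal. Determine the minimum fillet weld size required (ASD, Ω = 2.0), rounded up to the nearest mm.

E55XX → F_EXX = 550 MPa.
Total weld length L = 400 mm.
Required throat t_e = P × Ω / (0.6 F_EXX × L) = 432 × 2.0 / (0.6 × 550 × 400 × 10⁻³) = 6.545 mm.
Required leg w = t_e / 0.707 = 9.258 mm → use 10 mm.

w = 10 mm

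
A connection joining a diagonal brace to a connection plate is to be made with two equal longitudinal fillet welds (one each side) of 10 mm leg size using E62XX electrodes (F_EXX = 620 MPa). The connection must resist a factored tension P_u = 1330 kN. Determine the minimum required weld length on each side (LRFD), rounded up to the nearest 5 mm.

Throat t_e = 0.707 × 10 = 7.07 mm.
φr_n = 0.75 × 0.6 × 620 × 7.07 × 10⁻³ = 1.973 kN/mm.
L_req = P_u / φr_n = 1330 / 1.973 = 674.3 mm total.
Per side: 674.3 / 2 = 337.1 mm.
Round up → use L = 340 mm on each side.

L = 340 mm on each side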